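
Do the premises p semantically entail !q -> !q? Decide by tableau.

Yes

Initial set: {p; !(!q -> !q)}.
!(!q -> !q): α-rule — add !q, !!q.
× closes — contains both q and !q.
All 1 branch closes.
Every branch closed, so the premises entail the conclusion.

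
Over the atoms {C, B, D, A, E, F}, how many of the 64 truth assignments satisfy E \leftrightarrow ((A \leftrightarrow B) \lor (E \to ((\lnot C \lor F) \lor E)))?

32

Initial set: {T (E \leftrightarrow ((A \leftrightarrow B) \lor (E \to ((\lnot C \lor F) \lor E))))}.
T (E \leftrightarrow ((A \leftrightarrow B) \lor (E \to ((\lnot C \lor F) \lor E)))): β-rule — branch into T E, T ((A \leftrightarrow B) \lor (E \to ((\lnot C \lor F) \lor E)))  //  F E, F ((A \leftrightarrow B) \lor (E \to ((\lnot C \lor F) \lor E))).
  branch 1 (add T E, T ((A \leftrightarrow B) \lor (E \to ((\lnot C \lor F) \lor E)))):
    T ((A \leftrightarrow B) \lor (E \to ((\lnot C \lor F) \lor E))): β-rule — branch into T (A \leftrightarrow B)  //  T (E \to ((\lnot C \lor F) \lor E)).
      branch 1.1 (add T (A \leftrightarrow B)):
        T (A \leftrightarrow B): β-rule — branch into T A, T B  //  F A, F B.
          branch 1.1.1 (add T A, T B):
            ○ open, literals {A=1, B=1, E=1}.
          branch 1.1.2 (add F A, F B):
            ○ open, literals {A=0, B=0, E=1}.
      branch 1.2 (add T (E \to ((\lnot C \lor F) \lor E))):
        T (E \to ((\lnot C \lor F) \lor E)): β-rule — branch into F E  //  T ((\lnot C \lor F) \lor E).
          branch 1.2.1 (add F E):
            × closes — contains both E and \lnot E.
          branch 1.2.2 (add T ((\lnot C \lor F) \lor E)):
            T ((\lnot C \lor F) \lor E): β-rule — branch into T (\lnot C \lor F)  //  T E.
              branch 1.2.2.1 (add T (\lnot C \lor F)):
                T (\lnot C \lor F): β-rule — branch into T \lnot C  //  T F.
                  branch 1.2.2.1.1 (add T \lnot C):
                    ○ open, literals {C=0, E=1}.
                  branch 1.2.2.1.2 (add T F):
                    ○ open, literals {E=1, F=1}.
              branch 1.2.2.2 (add T E):
                ○ open, literals {E=1}.
  branch 2 (add F E, F ((A \leftrightarrow B) \lor (E \to ((\lnot C \lor F) \lor E)))):
    F ((A \leftrightarrow B) \lor (E \to ((\lnot C \lor F) \lor E))): α-rule — add F (A \leftrightarrow B), F (E \to ((\lnot C \lor F) \lor E)).
    F (E \to ((\lnot C \lor F) \lor E)): α-rule — add T E, F ((\lnot C \lor F) \lor E).
    × closes — contains both E and \lnot E.
2 branches closed, 5 open.
Each open branch fixes some atoms; the unmentioned ones are free. Counting distinct full assignments: branch {A=1, B=1, E=1} (C, D, F) contributes 8 new; branch {A=0, B=0, E=1} (C, D, F) contributes 8 new; branch {C=0, E=1} (B, D, A, F) contributes 8 new; branch {E=1, F=1} (C, B, D, A) contributes 4 new; branch {E=1} (C, B, D, A, F) contributes 4 new. Total: 32.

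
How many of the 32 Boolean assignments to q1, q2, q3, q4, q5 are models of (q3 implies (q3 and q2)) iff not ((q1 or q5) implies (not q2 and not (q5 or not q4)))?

Initial set: {((q3 implies (q3 and q2)) iff not ((q1 or q5) implies (not q2 and not (q5 or not q4))))}.
((q3 implies (q3 and q2)) iff not ((q1 or q5) implies (not q2 and not (q5 or not q4)))): β-rule — branch into (q3 implies (q3 and q2)), not ((q1 or q5) implies (not q2 and not (q5 or not q4)))  //  not (q3 implies (q3 and q2)), not not ((q1 or q5) implies (not q2 and not (q5 or not q4))).
  branch 1 (add (q3 implies (q3 and q2)), not ((q1 or q5) implies (not q2 and not (q5 or not q4)))):
    not ((q1 or q5) implies (not q2 and not (q5 or not q4))): α-rule — add (q1 or q5), not (not q2 and not (q5 or not q4)).
    (q3 implies (q3 and q2)): β-rule — branch into not q3  //  (q3 and q2).
      branch 1.1 (add not q3):
        (q1 or q5): β-rule — branch into q1  //  q5.
          branch 1.1.1 (add q1):
            not (not q2 and not (q5 or not q4)): β-rule — branch into not not q2  //  not not (q5 or not q4).
              branch 1.1.1.1 (add not not q2):
                ○ open, literals {q1=true, q2=true, q3=false}.
              branch 1.1.1.2 (add not not (q5 or not q4)):
                not not (q5 or not q4): β-rule — branch into q5  //  not q4.
                  branch 1.1.1.2.1 (add q5):
                    ○ open, literals {q1=true, q3=false, q5=true}.
                  branch 1.1.1.2.2 (add not q4):
                    ○ open, literals {q1=true, q3=false, q4=false}.
          branch 1.1.2 (add q5):
            not (not q2 and not (q5 or not q4)): β-rule — branch into not not q2  //  not not (q5 or not q4).
              branch 1.1.2.1 (add not not q2):
                ○ open, literals {q2=true, q3=false, q5=true}.
              branch 1.1.2.2 (add not not (q5 or not q4)):
                not not (q5 or not q4): β-rule — branch into q5  //  not q4.
                  branch 1.1.2.2.1 (add q5):
                    ○ open, literals {q3=false, q5=true}.
                  branch 1.1.2.2.2 (add not q4):
                    ○ open, literals {q3=false, q4=false, q5=true}.
      branch 1.2 (add (q3 and q2)):
        (q3 and q2): α-rule — add q3, q2.
        (q1 or q5): β-rule — branch into q1  //  q5.
          branch 1.2.1 (add q1):
            not (not q2 and not (q5 or not q4)): β-rule — branch into not not q2  //  not not (q5 or not q4).
              branch 1.2.1.1 (add not not q2):
                ○ open, literals {q1=true, q2=true, q3=true}.
              branch 1.2.1.2 (add not not (q5 or not q4)):
                not not (q5 or not q4): β-rule — branch into q5  //  not q4.
                  branch 1.2.1.2.1 (add q5):
                    ○ open, literals {q1=true, q2=true, q3=true, q5=true}.
                  branch 1.2.1.2.2 (add not q4):
                    ○ open, literals {q1=true, q2=true, q3=true, q4=false}.
          branch 1.2.2 (add q5):
            not (not q2 and not (q5 or not q4)): β-rule — branch into not not q2  //  not not (q5 or not q4).
              branch 1.2.2.1 (add not not q2):
                ○ open, literals {q2=true, q3=true, q5=true}.
              branch 1.2.2.2 (add not not (q5 or not q4)):
                not not (q5 or not q4): β-rule — branch into q5  //  not q4.
                  branch 1.2.2.2.1 (add q5):
                    ○ open, literals {q2=true, q3=true, q5=true}.
                  branch 1.2.2.2.2 (add not q4):
                    ○ open, literals {q2=true, q3=true, q4=false, q5=true}.
  branch 2 (add not (q3 implies (q3 and q2)), not not ((q1 or q5) implies (not q2 and not (q5 or not q4)))):
    not (q3 implies (q3 and q2)): α-rule — add q3, not (q3 and q2).
    not not ((q1 or q5) implies (not q2 and not (q5 or not q4))): β-rule — branch into not (q1 or q5)  //  (not q2 and not (q5 or not q4)).
      branch 2.1 (add not (q1 or q5)):
        not (q1 or q5): α-rule — add not q1, not q5.
        not (q3 and q2): β-rule — branch into not q3  //  not q2.
          branch 2.1.1 (add not q3):
            × closes — contains both q3 and not q3.
          branch 2.1.2 (add not q2):
            ○ open, literals {q1=false, q2=false, q3=true, q5=false}.
      branch 2.2 (add (not q2 and not (q5 or not q4))):
        (not q2 and not (q5 or not q4)): α-rule — add not q2, not (q5 or not q4).
        not (q5 or not q4): α-rule — add not q5, not not q4.
        not (q3 and q2): β-rule — branch into not q3  //  not q2.
          branch 2.2.1 (add not q3):
            × closes — contains both q3 and not q3.
          branch 2.2.2 (add not q2):
            ○ open, literals {q2=false, q3=true, q4=true, q5=false}.
2 branches closed, 14 open.
Each open branch fixes some atoms; the unmentioned ones are free. Counting distinct full assignments: branch {q1=true, q2=true, q3=false} (q4, q5) contributes 4 new; branch {q1=true, q3=false, q5=true} (q2, q4) contributes 2 new; branch {q1=true, q3=false, q4=false} (q2, q5) contributes 1 new; branch {q2=true, q3=false, q5=true} (q1, q4) contributes 2 new; branch {q3=false, q5=true} (q1, q2, q4) contributes 2 new; branch {q3=false, q4=false, q5=true} (q1, q2) contributes 0 new; branch {q1=true, q2=true, q3=true} (q4, q5) contributes 4 new; branch {q1=true, q2=true, q3=true, q5=true} (q4) contributes 0 new; branch {q1=true, q2=true, q3=true, q4=false} (q5) contributes 0 new; branch {q2=true, q3=true, q5=true} (q1, q4) contributes 2 new; branch {q2=true, q3=true, q5=true} (q1, q4) contributes 0 new; branch {q2=true, q3=true, q4=false, q5=true} (q1) contributes 0 new; branch {q1=false, q2=false, q3=true, q5=false} (q4) contributes 2 new; branch {q2=false, q3=true, q4=true, q5=false} (q1) contributes 1 new. Total: 20.

20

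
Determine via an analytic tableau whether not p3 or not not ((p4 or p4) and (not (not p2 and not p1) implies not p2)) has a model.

Satisfiable

Initial set: {(not p3 or not not ((p4 or p4) and (not (not p2 and not p1) implies not p2)))}.
(not p3 or not not ((p4 or p4) and (not (not p2 and not p1) implies not p2))): β-rule — branch into not p3  //  not not ((p4 or p4) and (not (not p2 and not p1) implies not p2)).
  branch 1 (add not p3):
    ○ open, literals {p3=0}.
  branch 2 (add not not ((p4 or p4) and (not (not p2 and not p1) implies not p2))):
    not not ((p4 or p4) and (not (not p2 and not p1) implies not p2)): drop double negation, giving ((p4 or p4) and (not (not p2 and not p1) implies not p2)).
    ((p4 or p4) and (not (not p2 and not p1) implies not p2)): α-rule — add (p4 or p4), (not (not p2 and not p1) implies not p2).
    (p4 or p4): β-rule — branch into p4  //  p4.
      branch 2.1 (add p4):
        (not (not p2 and not p1) implies not p2): β-rule — branch into not not (not p2 and not p1)  //  not p2.
          branch 2.1.1 (add not not (not p2 and not p1)):
            not not (not p2 and not p1): α-rule — add not p2, not p1.
            ○ open, literals {p1=0, p2=0, p4=1}.
          branch 2.1.2 (add not p2):
            ○ open, literals {p2=0, p4=1}.
      branch 2.2 (add p4):
        (not (not p2 and not p1) implies not p2): β-rule — branch into not not (not p2 and not p1)  //  not p2.
          branch 2.2.1 (add not not (not p2 and not p1)):
            not not (not p2 and not p1): α-rule — add not p2, not p1.
            ○ open, literals {p1=0, p2=0, p4=1}.
          branch 2.2.2 (add not p2):
            ○ open, literals {p2=0, p4=1}.
0 branches closed, 5 open.
An open branch gives a satisfying assignment: p3=0.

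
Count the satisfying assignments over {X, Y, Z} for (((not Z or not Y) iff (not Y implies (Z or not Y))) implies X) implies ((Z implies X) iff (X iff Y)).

6

Initial set: {((((not Z or not Y) iff (not Y implies (Z or not Y))) implies X) implies ((Z implies X) iff (X iff Y)))}.
((((not Z or not Y) iff (not Y implies (Z or not Y))) implies X) implies ((Z implies X) iff (X iff Y))): β-rule — branch into not (((not Z or not Y) iff (not Y implies (Z or not Y))) implies X)  //  ((Z implies X) iff (X iff Y)).
  branch 1 (add not (((not Z or not Y) iff (not Y implies (Z or not Y))) implies X)):
    not (((not Z or not Y) iff (not Y implies (Z or not Y))) implies X): α-rule — add ((not Z or not Y) iff (not Y implies (Z or not Y))), not X.
    ((not Z or not Y) iff (not Y implies (Z or not Y))): β-rule — branch into (not Z or not Y), (not Y implies (Z or not Y))  //  not (not Z or not Y), not (not Y implies (Z or not Y)).
      branch 1.1 (add (not Z or not Y), (not Y implies (Z or not Y))):
        (not Z or not Y): β-rule — branch into not Z  //  not Y.
          branch 1.1.1 (add not Z):
            (not Y implies (Z or not Y)): β-rule — branch into not not Y  //  (Z or not Y).
              branch 1.1.1.1 (add not not Y):
                ○ open, literals {X=0, Y=1, Z=0}.
              branch 1.1.1.2 (add (Z or not Y)):
                (Z or not Y): β-rule — branch into Z  //  not Y.
                  branch 1.1.1.2.1 (add Z):
                    × closes — contains both Z and not Z.
                  branch 1.1.1.2.2 (add not Y):
                    ○ open, literals {X=0, Y=0, Z=0}.
          branch 1.1.2 (add not Y):
            (not Y implies (Z or not Y)): β-rule — branch into not not Y  //  (Z or not Y).
              branch 1.1.2.1 (add not not Y):
                × closes — contains both Y and not Y.
              branch 1.1.2.2 (add (Z or not Y)):
                (Z or not Y): β-rule — branch into Z  //  not Y.
                  branch 1.1.2.2.1 (add Z):
                    ○ open, literals {X=0, Y=0, Z=1}.
                  branch 1.1.2.2.2 (add not Y):
                    ○ open, literals {X=0, Y=0}.
      branch 1.2 (add not (not Z or not Y), not (not Y implies (Z or not Y))):
        not (not Z or not Y): α-rule — add not not Z, not not Y.
        not (not Y implies (Z or not Y)): α-rule — add not Y, not (Z or not Y).
        × closes — contains both Y and not Y.
  branch 2 (add ((Z implies X) iff (X iff Y))):
    ((Z implies X) iff (X iff Y)): β-rule — branch into (Z implies X), (X iff Y)  //  not (Z implies X), not (X iff Y).
      branch 2.1 (add (Z implies X), (X iff Y)):
        (Z implies X): β-rule — branch into not Z  //  X.
          branch 2.1.1 (add not Z):
            (X iff Y): β-rule — branch into X, Y  //  not X, not Y.
              branch 2.1.1.1 (add X, Y):
                ○ open, literals {X=1, Y=1, Z=0}.
              branch 2.1.1.2 (add not X, not Y):
                ○ open, literals {X=0, Y=0, Z=0}.
          branch 2.1.2 (add X):
            (X iff Y): β-rule — branch into X, Y  //  not X, not Y.
              branch 2.1.2.1 (add X, Y):
                ○ open, literals {X=1, Y=1}.
              branch 2.1.2.2 (add not X, not Y):
                × closes — contains both X and not X.
      branch 2.2 (add not (Z implies X), not (X iff Y)):
        not (Z implies X): α-rule — add Z, not X.
        not (X iff Y): β-rule — branch into X, not Y  //  not X, Y.
          branch 2.2.1 (add X, not Y):
            × closes — contains both X and not X.
          branch 2.2.2 (add not X, Y):
            ○ open, literals {X=0, Y=1, Z=1}.
5 branches closed, 8 open.
Each open branch fixes some atoms; the unmentioned ones are free. Counting distinct full assignments: branch {X=0, Y=1, Z=0} (none free) contributes 1 new; branch {X=0, Y=0, Z=0} (none free) contributes 1 new; branch {X=0, Y=0, Z=1} (none free) contributes 1 new; branch {X=0, Y=0} (Z) contributes 0 new; branch {X=1, Y=1, Z=0} (none free) contributes 1 new; branch {X=0, Y=0, Z=0} (none free) contributes 0 new; branch {X=1, Y=1} (Z) contributes 1 new; branch {X=0, Y=1, Z=1} (none free) contributes 1 new. Total: 6.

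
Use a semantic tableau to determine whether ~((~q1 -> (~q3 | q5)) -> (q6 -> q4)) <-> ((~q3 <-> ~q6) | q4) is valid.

Assume the negation and expand:
Initial set: {~(~((~q1 -> (~q3 | q5)) -> (q6 -> q4)) <-> ((~q3 <-> ~q6) | q4))}.
~(~((~q1 -> (~q3 | q5)) -> (q6 -> q4)) <-> ((~q3 <-> ~q6) | q4)): β-rule — branch into ~((~q1 -> (~q3 | q5)) -> (q6 -> q4)), ~((~q3 <-> ~q6) | q4)  //  ~~((~q1 -> (~q3 | q5)) -> (q6 -> q4)), ((~q3 <-> ~q6) | q4).
  branch 1 (add ~((~q1 -> (~q3 | q5)) -> (q6 -> q4)), ~((~q3 <-> ~q6) | q4)):
    ~((~q1 -> (~q3 | q5)) -> (q6 -> q4)): α-rule — add (~q1 -> (~q3 | q5)), ~(q6 -> q4).
    ~((~q3 <-> ~q6) | q4): α-rule — add ~(~q3 <-> ~q6), ~q4.
    ~(q6 -> q4): α-rule — add q6, ~q4.
    (~q1 -> (~q3 | q5)): β-rule — branch into ~~q1  //  (~q3 | q5).
      branch 1.1 (add ~~q1):
        ~(~q3 <-> ~q6): β-rule — branch into ~q3, ~~q6  //  ~~q3, ~q6.
          branch 1.1.1 (add ~q3, ~~q6):
            ○ open, literals {q1=true, q3=false, q4=false, q6=true}.
          branch 1.1.2 (add ~~q3, ~q6):
            × closes — contains both q6 and ~q6.
      branch 1.2 (add (~q3 | q5)):
        ~(~q3 <-> ~q6): β-rule — branch into ~q3, ~~q6  //  ~~q3, ~q6.
          branch 1.2.1 (add ~q3, ~~q6):
            (~q3 | q5): β-rule — branch into ~q3  //  q5.
              branch 1.2.1.1 (add ~q3):
                ○ open, literals {q3=false, q4=false, q6=true}.
              branch 1.2.1.2 (add q5):
                ○ open, literals {q3=false, q4=false, q5=true, q6=true}.
          branch 1.2.2 (add ~~q3, ~q6):
            × closes — contains both q6 and ~q6.
  branch 2 (add ~~((~q1 -> (~q3 | q5)) -> (q6 -> q4)), ((~q3 <-> ~q6) | q4)):
    ~~((~q1 -> (~q3 | q5)) -> (q6 -> q4)): β-rule — branch into ~(~q1 -> (~q3 | q5))  //  (q6 -> q4).
      branch 2.1 (add ~(~q1 -> (~q3 | q5))):
        ~(~q1 -> (~q3 | q5)): α-rule — add ~q1, ~(~q3 | q5).
        ~(~q3 | q5): α-rule — add ~~q3, ~q5.
        ((~q3 <-> ~q6) | q4): β-rule — branch into (~q3 <-> ~q6)  //  q4.
          branch 2.1.1 (add (~q3 <-> ~q6)):
            (~q3 <-> ~q6): β-rule — branch into ~q3, ~q6  //  ~~q3, ~~q6.
              branch 2.1.1.1 (add ~q3, ~q6):
                × closes — contains both q3 and ~q3.
              branch 2.1.1.2 (add ~~q3, ~~q6):
                ○ open, literals {q1=false, q3=true, q5=false, q6=true}.
          branch 2.1.2 (add q4):
            ○ open, literals {q1=false, q3=true, q4=true, q5=false}.
      branch 2.2 (add (q6 -> q4)):
        ((~q3 <-> ~q6) | q4): β-rule — branch into (~q3 <-> ~q6)  //  q4.
          branch 2.2.1 (add (~q3 <-> ~q6)):
            (q6 -> q4): β-rule — branch into ~q6  //  q4.
              branch 2.2.1.1 (add ~q6):
                (~q3 <-> ~q6): β-rule — branch into ~q3, ~q6  //  ~~q3, ~~q6.
                  branch 2.2.1.1.1 (add ~q3, ~q6):
                    ○ open, literals {q3=false, q6=false}.
                  branch 2.2.1.1.2 (add ~~q3, ~~q6):
                    × closes — contains both q6 and ~q6.
              branch 2.2.1.2 (add q4):
                (~q3 <-> ~q6): β-rule — branch into ~q3, ~q6  //  ~~q3, ~~q6.
                  branch 2.2.1.2.1 (add ~q3, ~q6):
                    ○ open, literals {q3=false, q4=true, q6=false}.
                  branch 2.2.1.2.2 (add ~~q3, ~~q6):
                    ○ open, literals {q3=true, q4=true, q6=true}.
          branch 2.2.2 (add q4):
            (q6 -> q4): β-rule — branch into ~q6  //  q4.
              branch 2.2.2.1 (add ~q6):
                ○ open, literals {q4=true, q6=false}.
              branch 2.2.2.2 (add q4):
                ○ open, literals {q4=true}.
4 branches closed, 10 open.
An open branch gives a countermodel: q1=true, q3=false, q4=false, q6=true (unmentioned atoms arbitrary); under it the original formula is false.

Not valid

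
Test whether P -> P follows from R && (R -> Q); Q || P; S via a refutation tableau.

Yes

Initial set: {(R && (R -> Q)); (Q || P); S; !(P -> P)}.
(R && (R -> Q)): α-rule — add R, (R -> Q).
!(P -> P): α-rule — add P, !P.
× closes — contains both P and !P.
All 1 branch closes.
Every branch closed, so the premises entail the conclusion.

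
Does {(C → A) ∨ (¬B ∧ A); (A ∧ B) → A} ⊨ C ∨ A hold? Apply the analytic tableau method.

No

Initial set: {((C → A) ∨ (¬B ∧ A)); ((A ∧ B) → A); ¬(C ∨ A)}.
¬(C ∨ A): α-rule — add ¬C, ¬A.
((C → A) ∨ (¬B ∧ A)): β-rule — branch into (C → A)  //  (¬B ∧ A).
  branch 1 (add (C → A)):
    ((A ∧ B) → A): β-rule — branch into ¬(A ∧ B)  //  A.
      branch 1.1 (add ¬(A ∧ B)):
        (C → A): β-rule — branch into ¬C  //  A.
          branch 1.1.1 (add ¬C):
            ¬(A ∧ B): β-rule — branch into ¬A  //  ¬B.
              branch 1.1.1.1 (add ¬A):
                ○ open, literals {A=false, C=false}.
              branch 1.1.1.2 (add ¬B):
                ○ open, literals {A=false, B=false, C=false}.
          branch 1.1.2 (add A):
            × closes — contains both A and ¬A.
      branch 1.2 (add A):
        × closes — contains both A and ¬A.
  branch 2 (add (¬B ∧ A)):
    (¬B ∧ A): α-rule — add ¬B, A.
    × closes — contains both A and ¬A.
3 branches closed, 2 open.
An open branch gives a countermodel: A=false, C=false (unmentioned atoms arbitrary); the premises hold there but the conclusion fails.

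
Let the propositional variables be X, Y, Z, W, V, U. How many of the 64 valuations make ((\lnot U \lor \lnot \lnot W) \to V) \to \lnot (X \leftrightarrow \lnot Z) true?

44

Initial set: {(((\lnot U \lor \lnot \lnot W) \to V) \to \lnot (X \leftrightarrow \lnot Z))}.
(((\lnot U \lor \lnot \lnot W) \to V) \to \lnot (X \leftrightarrow \lnot Z)): β-rule — branch into \lnot ((\lnot U \lor \lnot \lnot W) \to V)  //  \lnot (X \leftrightarrow \lnot Z).
  branch 1 (add \lnot ((\lnot U \lor \lnot \lnot W) \to V)):
    \lnot ((\lnot U \lor \lnot \lnot W) \to V): α-rule — add (\lnot U \lor \lnot \lnot W), \lnot V.
    (\lnot U \lor \lnot \lnot W): β-rule — branch into \lnot U  //  \lnot \lnot W.
      branch 1.1 (add \lnot U):
        ○ open, literals {U=0, V=0}.
      branch 1.2 (add \lnot \lnot W):
        \lnot \lnot W: drop double negation, giving W.
        ○ open, literals {V=0, W=1}.
  branch 2 (add \lnot (X \leftrightarrow \lnot Z)):
    \lnot (X \leftrightarrow \lnot Z): β-rule — branch into X, \lnot \lnot Z  //  \lnot X, \lnot Z.
      branch 2.1 (add X, \lnot \lnot Z):
        ○ open, literals {X=1, Z=1}.
      branch 2.2 (add \lnot X, \lnot Z):
        ○ open, literals {X=0, Z=0}.
0 branches closed, 4 open.
Each open branch fixes some atoms; the unmentioned ones are free. Counting distinct full assignments: branch {U=0, V=0} (X, Y, Z, W) contributes 16 new; branch {V=0, W=1} (X, Y, Z, U) contributes 8 new; branch {X=1, Z=1} (Y, W, V, U) contributes 10 new; branch {X=0, Z=0} (Y, W, V, U) contributes 10 new. Total: 44.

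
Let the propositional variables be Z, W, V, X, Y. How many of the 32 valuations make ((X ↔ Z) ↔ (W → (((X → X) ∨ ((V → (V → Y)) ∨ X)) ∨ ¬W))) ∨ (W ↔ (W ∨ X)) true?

28

Initial set: {(((X ↔ Z) ↔ (W → (((X → X) ∨ ((V → (V → Y)) ∨ X)) ∨ ¬W))) ∨ (W ↔ (W ∨ X)))}.
(((X ↔ Z) ↔ (W → (((X → X) ∨ ((V → (V → Y)) ∨ X)) ∨ ¬W))) ∨ (W ↔ (W ∨ X))): β-rule — branch into ((X ↔ Z) ↔ (W → (((X → X) ∨ ((V → (V → Y)) ∨ X)) ∨ ¬W)))  //  (W ↔ (W ∨ X)).
  branch 1 (add ((X ↔ Z) ↔ (W → (((X → X) ∨ ((V → (V → Y)) ∨ X)) ∨ ¬W)))):
    ((X ↔ Z) ↔ (W → (((X → X) ∨ ((V → (V → Y)) ∨ X)) ∨ ¬W))): β-rule — branch into (X ↔ Z), (W → (((X → X) ∨ ((V → (V → Y)) ∨ X)) ∨ ¬W))  //  ¬(X ↔ Z), ¬(W → (((X → X) ∨ ((V → (V → Y)) ∨ X)) ∨ ¬W)).
      branch 1.1 (add (X ↔ Z), (W → (((X → X) ∨ ((V → (V → Y)) ∨ X)) ∨ ¬W))):
        (X ↔ Z): β-rule — branch into X, Z  //  ¬X, ¬Z.
          branch 1.1.1 (add X, Z):
            (W → (((X → X) ∨ ((V → (V → Y)) ∨ X)) ∨ ¬W)): β-rule — branch into ¬W  //  (((X → X) ∨ ((V → (V → Y)) ∨ X)) ∨ ¬W).
              branch 1.1.1.1 (add ¬W):
                ○ open, literals {W=false, X=true, Z=true}.
              branch 1.1.1.2 (add (((X → X) ∨ ((V → (V → Y)) ∨ X)) ∨ ¬W)):
                (((X → X) ∨ ((V → (V → Y)) ∨ X)) ∨ ¬W): β-rule — branch into ((X → X) ∨ ((V → (V → Y)) ∨ X))  //  ¬W.
                  branch 1.1.1.2.1 (add ((X → X) ∨ ((V → (V → Y)) ∨ X))):
                    ((X → X) ∨ ((V → (V → Y)) ∨ X)): β-rule — branch into (X → X)  //  ((V → (V → Y)) ∨ X).
                      branch 1.1.1.2.1.1 (add (X → X)):
                        (X → X): β-rule — branch into ¬X  //  X.
                          branch 1.1.1.2.1.1.1 (add ¬X):
                            × closes — contains both X and ¬X.
                          branch 1.1.1.2.1.1.2 (add X):
                            ○ open, literals {X=true, Z=true}.
                      branch 1.1.1.2.1.2 (add ((V → (V → Y)) ∨ X)):
                        ((V → (V → Y)) ∨ X): β-rule — branch into (V → (V → Y))  //  X.
                          branch 1.1.1.2.1.2.1 (add (V → (V → Y))):
                            (V → (V → Y)): β-rule — branch into ¬V  //  (V → Y).
                              branch 1.1.1.2.1.2.1.1 (add ¬V):
                                ○ open, literals {V=false, X=true, Z=true}.
                              branch 1.1.1.2.1.2.1.2 (add (V → Y)):
                                (V → Y): β-rule — branch into ¬V  //  Y.
                                  branch 1.1.1.2.1.2.1.2.1 (add ¬V):
                                    ○ open, literals {V=false, X=true, Z=true}.
                                  branch 1.1.1.2.1.2.1.2.2 (add Y):
                                    ○ open, literals {X=true, Y=true, Z=true}.
                          branch 1.1.1.2.1.2.2 (add X):
                            ○ open, literals {X=true, Z=true}.
                  branch 1.1.1.2.2 (add ¬W):
                    ○ open, literals {W=false, X=true, Z=true}.
          branch 1.1.2 (add ¬X, ¬Z):
            (W → (((X → X) ∨ ((V → (V → Y)) ∨ X)) ∨ ¬W)): β-rule — branch into ¬W  //  (((X → X) ∨ ((V → (V → Y)) ∨ X)) ∨ ¬W).
              branch 1.1.2.1 (add ¬W):
                ○ open, literals {W=false, X=false, Z=false}.
              branch 1.1.2.2 (add (((X → X) ∨ ((V → (V → Y)) ∨ X)) ∨ ¬W)):
                (((X → X) ∨ ((V → (V → Y)) ∨ X)) ∨ ¬W): β-rule — branch into ((X → X) ∨ ((V → (V → Y)) ∨ X))  //  ¬W.
                  branch 1.1.2.2.1 (add ((X → X) ∨ ((V → (V → Y)) ∨ X))):
                    ((X → X) ∨ ((V → (V → Y)) ∨ X)): β-rule — branch into (X → X)  //  ((V → (V → Y)) ∨ X).
                      branch 1.1.2.2.1.1 (add (X → X)):
                        (X → X): β-rule — branch into ¬X  //  X.
                          branch 1.1.2.2.1.1.1 (add ¬X):
                            ○ open, literals {X=false, Z=false}.
                          branch 1.1.2.2.1.1.2 (add X):
                            × closes — contains both X and ¬X.
                      branch 1.1.2.2.1.2 (add ((V → (V → Y)) ∨ X)):
                        ((V → (V → Y)) ∨ X): β-rule — branch into (V → (V → Y))  //  X.
                          branch 1.1.2.2.1.2.1 (add (V → (V → Y))):
                            (V → (V → Y)): β-rule — branch into ¬V  //  (V → Y).
                              branch 1.1.2.2.1.2.1.1 (add ¬V):
                                ○ open, literals {V=false, X=false, Z=false}.
                              branch 1.1.2.2.1.2.1.2 (add (V → Y)):
                                (V → Y): β-rule — branch into ¬V  //  Y.
                                  branch 1.1.2.2.1.2.1.2.1 (add ¬V):
                                    ○ open, literals {V=false, X=false, Z=false}.
                                  branch 1.1.2.2.1.2.1.2.2 (add Y):
                                    ○ open, literals {X=false, Y=true, Z=false}.
                          branch 1.1.2.2.1.2.2 (add X):
                            × closes — contains both X and ¬X.
                  branch 1.1.2.2.2 (add ¬W):
                    ○ open, literals {W=false, X=false, Z=false}.
      branch 1.2 (add ¬(X ↔ Z), ¬(W → (((X → X) ∨ ((V → (V → Y)) ∨ X)) ∨ ¬W))):
        ¬(W → (((X → X) ∨ ((V → (V → Y)) ∨ X)) ∨ ¬W)): α-rule — add W, ¬(((X → X) ∨ ((V → (V → Y)) ∨ X)) ∨ ¬W).
        ¬(((X → X) ∨ ((V → (V → Y)) ∨ X)) ∨ ¬W): α-rule — add ¬((X → X) ∨ ((V → (V → Y)) ∨ X)), ¬¬W.
        ¬((X → X) ∨ ((V → (V → Y)) ∨ X)): α-rule — add ¬(X → X), ¬((V → (V → Y)) ∨ X).
        ¬(X → X): α-rule — add X, ¬X.
        × closes — contains both X and ¬X.
  branch 2 (add (W ↔ (W ∨ X))):
    (W ↔ (W ∨ X)): β-rule — branch into W, (W ∨ X)  //  ¬W, ¬(W ∨ X).
      branch 2.1 (add W, (W ∨ X)):
        (W ∨ X): β-rule — branch into W  //  X.
          branch 2.1.1 (add W):
            ○ open, literals {W=true}.
          branch 2.1.2 (add X):
            ○ open, literals {W=true, X=true}.
      branch 2.2 (add ¬W, ¬(W ∨ X)):
        ¬(W ∨ X): α-rule — add ¬W, ¬X.
        ○ open, literals {W=false, X=false}.
4 branches closed, 16 open.
Each open branch fixes some atoms; the unmentioned ones are free. Counting distinct full assignments: branch {W=false, X=true, Z=true} (V, Y) contributes 4 new; branch {X=true, Z=true} (W, V, Y) contributes 4 new; branch {V=false, X=true, Z=true} (W, Y) contributes 0 new; branch {V=false, X=true, Z=true} (W, Y) contributes 0 new; branch {X=true, Y=true, Z=true} (W, V) contributes 0 new; branch {X=true, Z=true} (W, V, Y) contributes 0 new; branch {W=false, X=true, Z=true} (V, Y) contributes 0 new; branch {W=false, X=false, Z=false} (V, Y) contributes 4 new; branch {X=false, Z=false} (W, V, Y) contributes 4 new; branch {V=false, X=false, Z=false} (W, Y) contributes 0 new; branch {V=false, X=false, Z=false} (W, Y) contributes 0 new; branch {X=false, Y=true, Z=false} (W, V) contributes 0 new; branch {W=false, X=false, Z=false} (V, Y) contributes 0 new; branch {W=true} (Z, V, X, Y) contributes 8 new; branch {W=true, X=true} (Z, V, Y) contributes 0 new; branch {W=false, X=false} (Z, V, Y) contributes 4 new. Total: 28.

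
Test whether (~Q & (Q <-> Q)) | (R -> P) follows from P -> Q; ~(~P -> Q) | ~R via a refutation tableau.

Initial set: {T (P -> Q); T (~(~P -> Q) | ~R); F ((~Q & (Q <-> Q)) | (R -> P))}.
F ((~Q & (Q <-> Q)) | (R -> P)): α-rule — add F (~Q & (Q <-> Q)), F (R -> P).
F (R -> P): α-rule — add T R, F P.
T (P -> Q): β-rule — branch into F P  //  T Q.
  branch 1 (add F P):
    T (~(~P -> Q) | ~R): β-rule — branch into T ~(~P -> Q)  //  T ~R.
      branch 1.1 (add T ~(~P -> Q)):
        T ~(~P -> Q): α-rule — add T ~P, F Q.
        F (~Q & (Q <-> Q)): β-rule — branch into F ~Q  //  F (Q <-> Q).
          branch 1.1.1 (add F ~Q):
            × closes — contains both Q and ~Q.
          branch 1.1.2 (add F (Q <-> Q)):
            F (Q <-> Q): β-rule — branch into T Q, F Q  //  F Q, T Q.
              branch 1.1.2.1 (add T Q, F Q):
                × closes — contains both Q and ~Q.
              branch 1.1.2.2 (add F Q, T Q):
                × closes — contains both Q and ~Q.
      branch 1.2 (add T ~R):
        × closes — contains both R and ~R.
  branch 2 (add T Q):
    T (~(~P -> Q) | ~R): β-rule — branch into T ~(~P -> Q)  //  T ~R.
      branch 2.1 (add T ~(~P -> Q)):
        T ~(~P -> Q): α-rule — add T ~P, F Q.
        × closes — contains both Q and ~Q.
      branch 2.2 (add T ~R):
        × closes — contains both R and ~R.
All 6 branches close.
Every branch closed, so the premises entail the conclusion.

Yes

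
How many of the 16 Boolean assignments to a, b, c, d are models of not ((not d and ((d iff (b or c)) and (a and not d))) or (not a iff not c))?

Initial set: {not ((not d and ((d iff (b or c)) and (a and not d))) or (not a iff not c))}.
not ((not d and ((d iff (b or c)) and (a and not d))) or (not a iff not c)): α-rule — add not (not d and ((d iff (b or c)) and (a and not d))), not (not a iff not c).
not (not d and ((d iff (b or c)) and (a and not d))): β-rule — branch into not not d  //  not ((d iff (b or c)) and (a and not d)).
  branch 1 (add not not d):
    not (not a iff not c): β-rule — branch into not a, not not c  //  not not a, not c.
      branch 1.1 (add not a, not not c):
        ○ open, literals {a=0, c=1, d=1}.
      branch 1.2 (add not not a, not c):
        ○ open, literals {a=1, c=0, d=1}.
  branch 2 (add not ((d iff (b or c)) and (a and not d))):
    not (not a iff not c): β-rule — branch into not a, not not c  //  not not a, not c.
      branch 2.1 (add not a, not not c):
        not ((d iff (b or c)) and (a and not d)): β-rule — branch into not (d iff (b or c))  //  not (a and not d).
          branch 2.1.1 (add not (d iff (b or c))):
            not (d iff (b or c)): β-rule — branch into d, not (b or c)  //  not d, (b or c).
              branch 2.1.1.1 (add d, not (b or c)):
                not (b or c): α-rule — add not b, not c.
                × closes — contains both c and not c.
              branch 2.1.1.2 (add not d, (b or c)):
                (b or c): β-rule — branch into b  //  c.
                  branch 2.1.1.2.1 (add b):
                    ○ open, literals {a=0, b=1, c=1, d=0}.
                  branch 2.1.1.2.2 (add c):
                    ○ open, literals {a=0, c=1, d=0}.
          branch 2.1.2 (add not (a and not d)):
            not (a and not d): β-rule — branch into not a  //  not not d.
              branch 2.1.2.1 (add not a):
                ○ open, literals {a=0, c=1}.
              branch 2.1.2.2 (add not not d):
                ○ open, literals {a=0, c=1, d=1}.
      branch 2.2 (add not not a, not c):
        not ((d iff (b or c)) and (a and not d)): β-rule — branch into not (d iff (b or c))  //  not (a and not d).
          branch 2.2.1 (add not (d iff (b or c))):
            not (d iff (b or c)): β-rule — branch into d, not (b or c)  //  not d, (b or c).
              branch 2.2.1.1 (add d, not (b or c)):
                not (b or c): α-rule — add not b, not c.
                ○ open, literals {a=1, b=0, c=0, d=1}.
              branch 2.2.1.2 (add not d, (b or c)):
                (b or c): β-rule — branch into b  //  c.
                  branch 2.2.1.2.1 (add b):
                    ○ open, literals {a=1, b=1, c=0, d=0}.
                  branch 2.2.1.2.2 (add c):
                    × closes — contains both c and not c.
          branch 2.2.2 (add not (a and not d)):
            not (a and not d): β-rule — branch into not a  //  not not d.
              branch 2.2.2.1 (add not a):
                × closes — contains both a and not a.
              branch 2.2.2.2 (add not not d):
                ○ open, literals {a=1, c=0, d=1}.
3 branches closed, 9 open.
Each open branch fixes some atoms; the unmentioned ones are free. Counting distinct full assignments: branch {a=0, c=1, d=1} (b) contributes 2 new; branch {a=1, c=0, d=1} (b) contributes 2 new; branch {a=0, b=1, c=1, d=0} (none free) contributes 1 new; branch {a=0, c=1, d=0} (b) contributes 1 new; branch {a=0, c=1} (b, d) contributes 0 new; branch {a=0, c=1, d=1} (b) contributes 0 new; branch {a=1, b=0, c=0, d=1} (none free) contributes 0 new; branch {a=1, b=1, c=0, d=0} (none free) contributes 1 new; branch {a=1, c=0, d=1} (b) contributes 0 new. Total: 7.

7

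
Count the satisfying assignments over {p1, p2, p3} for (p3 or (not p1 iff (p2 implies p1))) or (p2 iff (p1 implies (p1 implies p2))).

Initial set: {T ((p3 or (not p1 iff (p2 implies p1))) or (p2 iff (p1 implies (p1 implies p2))))}.
T ((p3 or (not p1 iff (p2 implies p1))) or (p2 iff (p1 implies (p1 implies p2)))): β-rule — branch into T (p3 or (not p1 iff (p2 implies p1)))  //  T (p2 iff (p1 implies (p1 implies p2))).
  branch 1 (add T (p3 or (not p1 iff (p2 implies p1)))):
    T (p3 or (not p1 iff (p2 implies p1))): β-rule — branch into T p3  //  T (not p1 iff (p2 implies p1)).
      branch 1.1 (add T p3):
        ○ open, literals {p3=T}.
      branch 1.2 (add T (not p1 iff (p2 implies p1))):
        T (not p1 iff (p2 implies p1)): β-rule — branch into T not p1, T (p2 implies p1)  //  F not p1, F (p2 implies p1).
          branch 1.2.1 (add T not p1, T (p2 implies p1)):
            T (p2 implies p1): β-rule — branch into F p2  //  T p1.
              branch 1.2.1.1 (add F p2):
                ○ open, literals {p1=F, p2=F}.
              branch 1.2.1.2 (add T p1):
                × closes — contains both p1 and not p1.
          branch 1.2.2 (add F not p1, F (p2 implies p1)):
            F (p2 implies p1): α-rule — add T p2, F p1.
            × closes — contains both p1 and not p1.
  branch 2 (add T (p2 iff (p1 implies (p1 implies p2)))):
    T (p2 iff (p1 implies (p1 implies p2))): β-rule — branch into T p2, T (p1 implies (p1 implies p2))  //  F p2, F (p1 implies (p1 implies p2)).
      branch 2.1 (add T p2, T (p1 implies (p1 implies p2))):
        T (p1 implies (p1 implies p2)): β-rule — branch into F p1  //  T (p1 implies p2).
          branch 2.1.1 (add F p1):
            ○ open, literals {p1=F, p2=T}.
          branch 2.1.2 (add T (p1 implies p2)):
            T (p1 implies p2): β-rule — branch into F p1  //  T p2.
              branch 2.1.2.1 (add F p1):
                ○ open, literals {p1=F, p2=T}.
              branch 2.1.2.2 (add T p2):
                ○ open, literals {p2=T}.
      branch 2.2 (add F p2, F (p1 implies (p1 implies p2))):
        F (p1 implies (p1 implies p2)): α-rule — add T p1, F (p1 implies p2).
        F (p1 implies p2): α-rule — add T p1, F p2.
        ○ open, literals {p1=T, p2=F}.
2 branches closed, 6 open.
Each open branch fixes some atoms; the unmentioned ones are free. Counting distinct full assignments: branch {p3=T} (p1, p2) contributes 4 new; branch {p1=F, p2=F} (p3) contributes 1 new; branch {p1=F, p2=T} (p3) contributes 1 new; branch {p1=F, p2=T} (p3) contributes 0 new; branch {p2=T} (p1, p3) contributes 1 new; branch {p1=T, p2=F} (p3) contributes 1 new. Total: 8.

8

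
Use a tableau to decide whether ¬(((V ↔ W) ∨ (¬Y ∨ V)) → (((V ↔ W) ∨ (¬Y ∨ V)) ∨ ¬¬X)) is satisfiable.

Initial set: {T ¬(((V ↔ W) ∨ (¬Y ∨ V)) → (((V ↔ W) ∨ (¬Y ∨ V)) ∨ ¬¬X))}.
T ¬(((V ↔ W) ∨ (¬Y ∨ V)) → (((V ↔ W) ∨ (¬Y ∨ V)) ∨ ¬¬X)): α-rule — add T ((V ↔ W) ∨ (¬Y ∨ V)), F (((V ↔ W) ∨ (¬Y ∨ V)) ∨ ¬¬X).
F (((V ↔ W) ∨ (¬Y ∨ V)) ∨ ¬¬X): α-rule — add F ((V ↔ W) ∨ (¬Y ∨ V)), F ¬¬X.
F ((V ↔ W) ∨ (¬Y ∨ V)): α-rule — add F (V ↔ W), F (¬Y ∨ V).
F ¬¬X: drop double negation, giving F X.
F (¬Y ∨ V): α-rule — add F ¬Y, F V.
T ((V ↔ W) ∨ (¬Y ∨ V)): β-rule — branch into T (V ↔ W)  //  T (¬Y ∨ V).
  branch 1 (add T (V ↔ W)):
    F (V ↔ W): β-rule — branch into T V, F W  //  F V, T W.
      branch 1.1 (add T V, F W):
        × closes — contains both V and ¬V.
      branch 1.2 (add F V, T W):
        T (V ↔ W): β-rule — branch into T V, T W  //  F V, F W.
          branch 1.2.1 (add T V, T W):
            × closes — contains both V and ¬V.
          branch 1.2.2 (add F V, F W):
            × closes — contains both W and ¬W.
  branch 2 (add T (¬Y ∨ V)):
    F (V ↔ W): β-rule — branch into T V, F W  //  F V, T W.
      branch 2.1 (add T V, F W):
        × closes — contains both V and ¬V.
      branch 2.2 (add F V, T W):
        T (¬Y ∨ V): β-rule — branch into T ¬Y  //  T V.
          branch 2.2.1 (add T ¬Y):
            × closes — contains both Y and ¬Y.
          branch 2.2.2 (add T V):
            × closes — contains both V and ¬V.
All 6 branches close.
Every branch closed; the formula is unsatisfiable.

Unsatisfiable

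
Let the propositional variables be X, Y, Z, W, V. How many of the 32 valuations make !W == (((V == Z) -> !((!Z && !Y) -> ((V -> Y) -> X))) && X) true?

16

Initial set: {(!W == (((V == Z) -> !((!Z && !Y) -> ((V -> Y) -> X))) && X))}.
(!W == (((V == Z) -> !((!Z && !Y) -> ((V -> Y) -> X))) && X)): β-rule — branch into !W, (((V == Z) -> !((!Z && !Y) -> ((V -> Y) -> X))) && X)  //  !!W, !(((V == Z) -> !((!Z && !Y) -> ((V -> Y) -> X))) && X).
  branch 1 (add !W, (((V == Z) -> !((!Z && !Y) -> ((V -> Y) -> X))) && X)):
    (((V == Z) -> !((!Z && !Y) -> ((V -> Y) -> X))) && X): α-rule — add ((V == Z) -> !((!Z && !Y) -> ((V -> Y) -> X))), X.
    ((V == Z) -> !((!Z && !Y) -> ((V -> Y) -> X))): β-rule — branch into !(V == Z)  //  !((!Z && !Y) -> ((V -> Y) -> X)).
      branch 1.1 (add !(V == Z)):
        !(V == Z): β-rule — branch into V, !Z  //  !V, Z.
          branch 1.1.1 (add V, !Z):
            ○ open, literals {V=T, W=F, X=T, Z=F}.
          branch 1.1.2 (add !V, Z):
            ○ open, literals {V=F, W=F, X=T, Z=T}.
      branch 1.2 (add !((!Z && !Y) -> ((V -> Y) -> X))):
        !((!Z && !Y) -> ((V -> Y) -> X)): α-rule — add (!Z && !Y), !((V -> Y) -> X).
        (!Z && !Y): α-rule — add !Z, !Y.
        !((V -> Y) -> X): α-rule — add (V -> Y), !X.
        × closes — contains both X and !X.
  branch 2 (add !!W, !(((V == Z) -> !((!Z && !Y) -> ((V -> Y) -> X))) && X)):
    !(((V == Z) -> !((!Z && !Y) -> ((V -> Y) -> X))) && X): β-rule — branch into !((V == Z) -> !((!Z && !Y) -> ((V -> Y) -> X)))  //  !X.
      branch 2.1 (add !((V == Z) -> !((!Z && !Y) -> ((V -> Y) -> X)))):
        !((V == Z) -> !((!Z && !Y) -> ((V -> Y) -> X))): α-rule — add (V == Z), !!((!Z && !Y) -> ((V -> Y) -> X)).
        (V == Z): β-rule — branch into V, Z  //  !V, !Z.
          branch 2.1.1 (add V, Z):
            !!((!Z && !Y) -> ((V -> Y) -> X)): β-rule — branch into !(!Z && !Y)  //  ((V -> Y) -> X).
              branch 2.1.1.1 (add !(!Z && !Y)):
                !(!Z && !Y): β-rule — branch into !!Z  //  !!Y.
                  branch 2.1.1.1.1 (add !!Z):
                    ○ open, literals {V=T, W=T, Z=T}.
                  branch 2.1.1.1.2 (add !!Y):
                    ○ open, literals {V=T, W=T, Y=T, Z=T}.
              branch 2.1.1.2 (add ((V -> Y) -> X)):
                ((V -> Y) -> X): β-rule — branch into !(V -> Y)  //  X.
                  branch 2.1.1.2.1 (add !(V -> Y)):
                    !(V -> Y): α-rule — add V, !Y.
                    ○ open, literals {V=T, W=T, Y=F, Z=T}.
                  branch 2.1.1.2.2 (add X):
                    ○ open, literals {V=T, W=T, X=T, Z=T}.
          branch 2.1.2 (add !V, !Z):
            !!((!Z && !Y) -> ((V -> Y) -> X)): β-rule — branch into !(!Z && !Y)  //  ((V -> Y) -> X).
              branch 2.1.2.1 (add !(!Z && !Y)):
                !(!Z && !Y): β-rule — branch into !!Z  //  !!Y.
                  branch 2.1.2.1.1 (add !!Z):
                    × closes — contains both Z and !Z.
                  branch 2.1.2.1.2 (add !!Y):
                    ○ open, literals {V=F, W=T, Y=T, Z=F}.
              branch 2.1.2.2 (add ((V -> Y) -> X)):
                ((V -> Y) -> X): β-rule — branch into !(V -> Y)  //  X.
                  branch 2.1.2.2.1 (add !(V -> Y)):
                    !(V -> Y): α-rule — add V, !Y.
                    × closes — contains both V and !V.
                  branch 2.1.2.2.2 (add X):
                    ○ open, literals {V=F, W=T, X=T, Z=F}.
      branch 2.2 (add !X):
        ○ open, literals {W=T, X=F}.
3 branches closed, 9 open.
Each open branch fixes some atoms; the unmentioned ones are free. Counting distinct full assignments: branch {V=T, W=F, X=T, Z=F} (Y) contributes 2 new; branch {V=F, W=F, X=T, Z=T} (Y) contributes 2 new; branch {V=T, W=T, Z=T} (X, Y) contributes 4 new; branch {V=T, W=T, Y=T, Z=T} (X) contributes 0 new; branch {V=T, W=T, Y=F, Z=T} (X) contributes 0 new; branch {V=T, W=T, X=T, Z=T} (Y) contributes 0 new; branch {V=F, W=T, Y=T, Z=F} (X) contributes 2 new; branch {V=F, W=T, X=T, Z=F} (Y) contributes 1 new; branch {W=T, X=F} (Y, Z, V) contributes 5 new. Total: 16.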